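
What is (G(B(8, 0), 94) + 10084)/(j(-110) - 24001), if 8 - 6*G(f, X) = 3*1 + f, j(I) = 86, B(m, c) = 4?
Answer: -12101/28698 ≈ -0.42167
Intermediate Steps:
G(f, X) = ⅚ - f/6 (G(f, X) = 4/3 - (3*1 + f)/6 = 4/3 - (3 + f)/6 = 4/3 + (-½ - f/6) = ⅚ - f/6)
(G(B(8, 0), 94) + 10084)/(j(-110) - 24001) = ((⅚ - ⅙*4) + 10084)/(86 - 24001) = ((⅚ - ⅔) + 10084)/(-23915) = (⅙ + 10084)*(-1/23915) = (60505/6)*(-1/23915) = -12101/28698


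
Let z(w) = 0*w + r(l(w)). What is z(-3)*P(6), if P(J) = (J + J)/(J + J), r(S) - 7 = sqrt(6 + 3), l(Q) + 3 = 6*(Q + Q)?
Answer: 10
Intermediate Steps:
l(Q) = -3 + 12*Q (l(Q) = -3 + 6*(Q + Q) = -3 + 6*(2*Q) = -3 + 12*Q)
r(S) = 10 (r(S) = 7 + sqrt(6 + 3) = 7 + sqrt(9) = 7 + 3 = 10)
P(J) = 1 (P(J) = (2*J)/((2*J)) = (2*J)*(1/(2*J)) = 1)
z(w) = 10 (z(w) = 0*w + 10 = 0 + 10 = 10)
z(-3)*P(6) = 10*1 = 10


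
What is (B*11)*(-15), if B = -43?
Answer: 7095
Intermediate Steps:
(B*11)*(-15) = -43*11*(-15) = -473*(-15) = 7095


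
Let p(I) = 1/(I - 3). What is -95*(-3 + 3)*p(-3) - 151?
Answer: -151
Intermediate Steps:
p(I) = 1/(-3 + I)
-95*(-3 + 3)*p(-3) - 151 = -95*(-3 + 3)/(-3 - 3) - 151 = -0/(-6) - 151 = -0*(-1)/6 - 151 = -95*0 - 151 = 0 - 151 = -151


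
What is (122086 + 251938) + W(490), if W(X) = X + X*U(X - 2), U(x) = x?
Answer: 613634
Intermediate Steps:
W(X) = X + X*(-2 + X) (W(X) = X + X*(X - 2) = X + X*(-2 + X))
(122086 + 251938) + W(490) = (122086 + 251938) + 490*(-1 + 490) = 374024 + 490*489 = 374024 + 239610 = 613634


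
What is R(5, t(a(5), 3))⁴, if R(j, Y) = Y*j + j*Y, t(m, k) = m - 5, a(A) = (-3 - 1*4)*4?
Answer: 11859210000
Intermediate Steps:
a(A) = -28 (a(A) = (-3 - 4)*4 = -7*4 = -28)
t(m, k) = -5 + m
R(j, Y) = 2*Y*j (R(j, Y) = Y*j + Y*j = 2*Y*j)
R(5, t(a(5), 3))⁴ = (2*(-5 - 28)*5)⁴ = (2*(-33)*5)⁴ = (-330)⁴ = 11859210000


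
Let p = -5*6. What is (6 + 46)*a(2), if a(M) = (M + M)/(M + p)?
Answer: -52/7 ≈ -7.4286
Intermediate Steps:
p = -30
a(M) = 2*M/(-30 + M) (a(M) = (M + M)/(M - 30) = (2*M)/(-30 + M) = 2*M/(-30 + M))
(6 + 46)*a(2) = (6 + 46)*(2*2/(-30 + 2)) = 52*(2*2/(-28)) = 52*(2*2*(-1/28)) = 52*(-1/7) = -52/7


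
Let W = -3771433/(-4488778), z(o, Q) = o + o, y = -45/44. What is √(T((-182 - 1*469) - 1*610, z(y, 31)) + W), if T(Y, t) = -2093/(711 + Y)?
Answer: √70789322694398154/123441395 ≈ 2.1554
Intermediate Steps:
y = -45/44 (y = -45*1/44 = -45/44 ≈ -1.0227)
z(o, Q) = 2*o
W = 3771433/4488778 (W = -3771433*(-1/4488778) = 3771433/4488778 ≈ 0.84019)
√(T((-182 - 1*469) - 1*610, z(y, 31)) + W) = √(-2093/(711 + ((-182 - 1*469) - 1*610)) + 3771433/4488778) = √(-2093/(711 + ((-182 - 469) - 610)) + 3771433/4488778) = √(-2093/(711 + (-651 - 610)) + 3771433/4488778) = √(-2093/(711 - 1261) + 3771433/4488778) = √(-2093/(-550) + 3771433/4488778) = √(-2093*(-1/550) + 3771433/4488778) = √(2093/550 + 3771433/4488778) = √(2867325126/617206975) = √70789322694398154/123441395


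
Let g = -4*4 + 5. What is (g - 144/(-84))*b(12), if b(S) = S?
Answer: -780/7 ≈ -111.43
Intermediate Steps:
g = -11 (g = -16 + 5 = -11)
(g - 144/(-84))*b(12) = (-11 - 144/(-84))*12 = (-11 - 144*(-1/84))*12 = (-11 + 12/7)*12 = -65/7*12 = -780/7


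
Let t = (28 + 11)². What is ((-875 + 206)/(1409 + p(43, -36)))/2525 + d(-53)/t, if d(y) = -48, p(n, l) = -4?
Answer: -57101183/1798645875 ≈ -0.031747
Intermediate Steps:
t = 1521 (t = 39² = 1521)
((-875 + 206)/(1409 + p(43, -36)))/2525 + d(-53)/t = ((-875 + 206)/(1409 - 4))/2525 - 48/1521 = -669/1405*(1/2525) - 48*1/1521 = -669*1/1405*(1/2525) - 16/507 = -669/1405*1/2525 - 16/507 = -669/3547625 - 16/507 = -57101183/1798645875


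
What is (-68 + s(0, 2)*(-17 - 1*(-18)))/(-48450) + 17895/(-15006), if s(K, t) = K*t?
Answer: -8490121/7127850 ≈ -1.1911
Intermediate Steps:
(-68 + s(0, 2)*(-17 - 1*(-18)))/(-48450) + 17895/(-15006) = (-68 + (0*2)*(-17 - 1*(-18)))/(-48450) + 17895/(-15006) = (-68 + 0*(-17 + 18))*(-1/48450) + 17895*(-1/15006) = (-68 + 0*1)*(-1/48450) - 5965/5002 = (-68 + 0)*(-1/48450) - 5965/5002 = -68*(-1/48450) - 5965/5002 = 2/1425 - 5965/5002 = -8490121/7127850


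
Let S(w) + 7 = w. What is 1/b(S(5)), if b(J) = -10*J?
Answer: 1/20 ≈ 0.050000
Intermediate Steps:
S(w) = -7 + w
1/b(S(5)) = 1/(-10*(-7 + 5)) = 1/(-10*(-2)) = 1/20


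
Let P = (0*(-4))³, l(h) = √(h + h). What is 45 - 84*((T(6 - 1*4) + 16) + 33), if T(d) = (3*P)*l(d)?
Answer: -4071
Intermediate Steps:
l(h) = √2*√h (l(h) = √(2*h) = √2*√h)
P = 0 (P = 0³ = 0)
T(d) = 0 (T(d) = (3*0)*(√2*√d) = 0*(√2*√d) = 0)
45 - 84*((T(6 - 1*4) + 16) + 33) = 45 - 84*((0 + 16) + 33) = 45 - 84*(16 + 33) = 45 - 84*49 = 45 - 4116 = -4071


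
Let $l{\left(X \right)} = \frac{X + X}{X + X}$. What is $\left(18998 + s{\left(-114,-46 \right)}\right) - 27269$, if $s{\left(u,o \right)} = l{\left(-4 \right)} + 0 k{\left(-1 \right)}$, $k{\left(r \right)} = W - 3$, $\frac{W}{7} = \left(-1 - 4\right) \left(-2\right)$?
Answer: $-8270$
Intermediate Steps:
$l{\left(X \right)} = 1$ ($l{\left(X \right)} = \frac{2 X}{2 X} = 2 X \frac{1}{2 X} = 1$)
$W = 70$ ($W = 7 \left(-1 - 4\right) \left(-2\right) = 7 \left(\left(-5\right) \left(-2\right)\right) = 7 \cdot 10 = 70$)
$k{\left(r \right)} = 67$ ($k{\left(r \right)} = 70 - 3 = 67$)
$s{\left(u,o \right)} = 1$ ($s{\left(u,o \right)} = 1 + 0 \cdot 67 = 1 + 0 = 1$)
$\left(18998 + s{\left(-114,-46 \right)}\right) - 27269 = \left(18998 + 1\right) - 27269 = 18999 - 27269 = -8270$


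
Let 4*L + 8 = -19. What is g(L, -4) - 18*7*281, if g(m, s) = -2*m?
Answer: -70785/2 ≈ -35393.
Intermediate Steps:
L = -27/4 (L = -2 + (¼)*(-19) = -2 - 19/4 = -27/4 ≈ -6.7500)
g(L, -4) - 18*7*281 = -2*(-27/4) - 18*7*281 = 27/2 - 126*281 = 27/2 - 35406 = -70785/2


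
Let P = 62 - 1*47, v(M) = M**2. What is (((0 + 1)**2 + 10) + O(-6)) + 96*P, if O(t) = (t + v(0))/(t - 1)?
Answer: 10163/7 ≈ 1451.9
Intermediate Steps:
P = 15 (P = 62 - 47 = 15)
O(t) = t/(-1 + t) (O(t) = (t + 0**2)/(t - 1) = (t + 0)/(-1 + t) = t/(-1 + t))
(((0 + 1)**2 + 10) + O(-6)) + 96*P = (((0 + 1)**2 + 10) - 6/(-1 - 6)) + 96*15 = ((1**2 + 10) - 6/(-7)) + 1440 = ((1 + 10) - 6*(-1/7)) + 1440 = (11 + 6/7) + 1440 = 83/7 + 1440 = 10163/7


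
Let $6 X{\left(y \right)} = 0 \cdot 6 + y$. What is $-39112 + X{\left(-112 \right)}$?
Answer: $- \frac{117392}{3} \approx -39131.0$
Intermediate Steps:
$X{\left(y \right)} = \frac{y}{6}$ ($X{\left(y \right)} = \frac{0 \cdot 6 + y}{6} = \frac{0 + y}{6} = \frac{y}{6}$)
$-39112 + X{\left(-112 \right)} = -39112 + \frac{1}{6} \left(-112\right) = -39112 - \frac{56}{3} = - \frac{117392}{3}$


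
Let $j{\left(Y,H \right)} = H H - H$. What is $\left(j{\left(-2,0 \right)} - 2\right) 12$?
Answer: $-24$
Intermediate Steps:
$j{\left(Y,H \right)} = H^{2} - H$
$\left(j{\left(-2,0 \right)} - 2\right) 12 = \left(0 \left(-1 + 0\right) - 2\right) 12 = \left(0 \left(-1\right) - 2\right) 12 = \left(0 - 2\right) 12 = \left(-2\right) 12 = -24$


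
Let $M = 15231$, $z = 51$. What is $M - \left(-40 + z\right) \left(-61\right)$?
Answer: $15902$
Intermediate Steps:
$M - \left(-40 + z\right) \left(-61\right) = 15231 - \left(-40 + 51\right) \left(-61\right) = 15231 - 11 \left(-61\right) = 15231 - -671 = 15231 + 671 = 15902$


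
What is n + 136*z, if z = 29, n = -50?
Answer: 3894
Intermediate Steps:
n + 136*z = -50 + 136*29 = -50 + 3944 = 3894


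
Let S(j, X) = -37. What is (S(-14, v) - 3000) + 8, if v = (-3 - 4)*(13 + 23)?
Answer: -3029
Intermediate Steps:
v = -252 (v = -7*36 = -252)
(S(-14, v) - 3000) + 8 = (-37 - 3000) + 8 = -3037 + 8 = -3029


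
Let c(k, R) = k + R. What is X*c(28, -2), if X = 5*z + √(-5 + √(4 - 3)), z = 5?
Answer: 650 + 52*I ≈ 650.0 + 52.0*I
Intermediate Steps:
c(k, R) = R + k
X = 25 + 2*I (X = 5*5 + √(-5 + √(4 - 3)) = 25 + √(-5 + √1) = 25 + √(-5 + 1) = 25 + √(-4) = 25 + 2*I ≈ 25.0 + 2.0*I)
X*c(28, -2) = (25 + 2*I)*(-2 + 28) = (25 + 2*I)*26 = 650 + 52*I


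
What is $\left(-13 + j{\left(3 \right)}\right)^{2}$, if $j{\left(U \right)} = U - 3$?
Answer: $169$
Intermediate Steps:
$j{\left(U \right)} = -3 + U$
$\left(-13 + j{\left(3 \right)}\right)^{2} = \left(-13 + \left(-3 + 3\right)\right)^{2} = \left(-13 + 0\right)^{2} = \left(-13\right)^{2} = 169$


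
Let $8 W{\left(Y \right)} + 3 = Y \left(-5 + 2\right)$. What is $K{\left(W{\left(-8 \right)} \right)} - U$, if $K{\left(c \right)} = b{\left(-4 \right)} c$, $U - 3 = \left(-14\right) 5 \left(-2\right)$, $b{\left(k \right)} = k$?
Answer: $- \frac{307}{2} \approx -153.5$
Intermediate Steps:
$W{\left(Y \right)} = - \frac{3}{8} - \frac{3 Y}{8}$ ($W{\left(Y \right)} = - \frac{3}{8} + \frac{Y \left(-5 + 2\right)}{8} = - \frac{3}{8} + \frac{Y \left(-3\right)}{8} = - \frac{3}{8} + \frac{\left(-3\right) Y}{8} = - \frac{3}{8} - \frac{3 Y}{8}$)
$U = 143$ ($U = 3 + \left(-14\right) 5 \left(-2\right) = 3 - -140 = 3 + 140 = 143$)
$K{\left(c \right)} = - 4 c$
$K{\left(W{\left(-8 \right)} \right)} - U = - 4 \left(- \frac{3}{8} - -3\right) - 143 = - 4 \left(- \frac{3}{8} + 3\right) - 143 = \left(-4\right) \frac{21}{8} - 143 = - \frac{21}{2} - 143 = - \frac{307}{2}$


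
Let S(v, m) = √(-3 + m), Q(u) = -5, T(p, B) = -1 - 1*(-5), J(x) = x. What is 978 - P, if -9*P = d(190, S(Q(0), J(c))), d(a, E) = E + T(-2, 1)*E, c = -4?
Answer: 978 + 5*I*√7/9 ≈ 978.0 + 1.4699*I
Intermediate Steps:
T(p, B) = 4 (T(p, B) = -1 + 5 = 4)
d(a, E) = 5*E (d(a, E) = E + 4*E = 5*E)
P = -5*I*√7/9 (P = -5*√(-3 - 4)/9 = -5*√(-7)/9 = -5*I*√7/9 ≈ -1.4699*I)
978 - P = 978 - (-5)*I*√7/9 = 978 + 5*I*√7/9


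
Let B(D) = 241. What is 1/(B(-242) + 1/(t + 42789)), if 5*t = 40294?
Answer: 254239/61271604 ≈ 0.0041494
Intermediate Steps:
t = 40294/5 (t = (⅕)*40294 = 40294/5 ≈ 8058.8)
1/(B(-242) + 1/(t + 42789)) = 1/(241 + 1/(40294/5 + 42789)) = 1/(241 + 1/(254239/5)) = 1/(241 + 5/254239) = 1/(61271604/254239) = 254239/61271604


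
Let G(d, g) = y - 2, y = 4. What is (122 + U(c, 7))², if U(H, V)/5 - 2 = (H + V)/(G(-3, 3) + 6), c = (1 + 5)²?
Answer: 1615441/64 ≈ 25241.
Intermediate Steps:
G(d, g) = 2 (G(d, g) = 4 - 2 = 2)
c = 36 (c = 6² = 36)
U(H, V) = 10 + 5*H/8 + 5*V/8 (U(H, V) = 10 + 5*((H + V)/(2 + 6)) = 10 + 5*((H + V)/8) = 10 + 5*((H + V)*(⅛)) = 10 + 5*(H/8 + V/8) = 10 + (5*H/8 + 5*V/8) = 10 + 5*H/8 + 5*V/8)
(122 + U(c, 7))² = (122 + (10 + (5/8)*36 + (5/8)*7))² = (122 + (10 + 45/2 + 35/8))² = (122 + 295/8)² = (1271/8)² = 1615441/64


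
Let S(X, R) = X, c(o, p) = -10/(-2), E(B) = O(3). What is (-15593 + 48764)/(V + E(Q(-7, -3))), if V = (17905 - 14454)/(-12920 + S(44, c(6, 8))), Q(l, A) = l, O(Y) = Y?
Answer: 14727924/1213 ≈ 12142.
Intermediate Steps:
E(B) = 3
c(o, p) = 5 (c(o, p) = -10*(-½) = 5)
V = -119/444 (V = (17905 - 14454)/(-12920 + 44) = 3451/(-12876) = 3451*(-1/12876) = -119/444 ≈ -0.26802)
(-15593 + 48764)/(V + E(Q(-7, -3))) = (-15593 + 48764)/(-119/444 + 3) = 33171/(1213/444) = 33171*(444/1213) = 14727924/1213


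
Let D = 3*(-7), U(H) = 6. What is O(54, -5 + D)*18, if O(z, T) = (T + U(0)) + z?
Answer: 612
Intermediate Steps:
D = -21
O(z, T) = 6 + T + z (O(z, T) = (T + 6) + z = (6 + T) + z = 6 + T + z)
O(54, -5 + D)*18 = (6 + (-5 - 21) + 54)*18 = (6 - 26 + 54)*18 = 34*18 = 612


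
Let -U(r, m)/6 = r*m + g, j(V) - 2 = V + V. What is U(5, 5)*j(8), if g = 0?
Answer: -2700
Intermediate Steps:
j(V) = 2 + 2*V (j(V) = 2 + (V + V) = 2 + 2*V)
U(r, m) = -6*m*r (U(r, m) = -6*(r*m + 0) = -6*(m*r + 0) = -6*m*r)
U(5, 5)*j(8) = (-6*5*5)*(2 + 2*8) = -150*(2 + 16) = -150*18 = -2700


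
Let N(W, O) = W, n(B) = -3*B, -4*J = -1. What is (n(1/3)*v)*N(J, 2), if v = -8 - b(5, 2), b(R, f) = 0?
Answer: 2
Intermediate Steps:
J = 1/4 (J = -1/4*(-1) = 1/4 ≈ 0.25000)
v = -8 (v = -8 - 1*0 = -8 + 0 = -8)
(n(1/3)*v)*N(J, 2) = (-3/3*(-8))*(1/4) = (-3*1/3*(-8))*(1/4) = -1*(-8)*(1/4) = 8*(1/4) = 2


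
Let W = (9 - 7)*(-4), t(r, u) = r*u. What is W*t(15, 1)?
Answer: -120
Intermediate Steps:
W = -8 (W = 2*(-4) = -8)
W*t(15, 1) = -120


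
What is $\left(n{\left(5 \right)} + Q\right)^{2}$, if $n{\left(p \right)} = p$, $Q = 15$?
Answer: $400$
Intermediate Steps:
$\left(n{\left(5 \right)} + Q\right)^{2} = \left(5 + 15\right)^{2} = 20^{2} = 400$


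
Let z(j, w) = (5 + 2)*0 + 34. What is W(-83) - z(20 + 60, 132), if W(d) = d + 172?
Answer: 55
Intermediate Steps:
W(d) = 172 + d
z(j, w) = 34 (z(j, w) = 7*0 + 34 = 0 + 34 = 34)
W(-83) - z(20 + 60, 132) = (172 - 83) - 1*34 = 89 - 34 = 55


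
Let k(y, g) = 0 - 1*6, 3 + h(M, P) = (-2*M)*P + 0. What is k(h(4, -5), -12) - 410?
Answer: -416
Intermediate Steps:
h(M, P) = -3 - 2*M*P (h(M, P) = -3 + ((-2*M)*P + 0) = -3 + (-2*M*P + 0) = -3 - 2*M*P)
k(y, g) = -6 (k(y, g) = 0 - 6 = -6)
k(h(4, -5), -12) - 410 = -6 - 410 = -416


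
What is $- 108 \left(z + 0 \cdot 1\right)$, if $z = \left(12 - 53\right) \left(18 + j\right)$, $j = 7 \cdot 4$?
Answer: $203688$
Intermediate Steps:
$j = 28$
$z = -1886$ ($z = \left(12 - 53\right) \left(18 + 28\right) = \left(-41\right) 46 = -1886$)
$- 108 \left(z + 0 \cdot 1\right) = - 108 \left(-1886 + 0 \cdot 1\right) = - 108 \left(-1886 + 0\right) = \left(-108\right) \left(-1886\right) = 203688$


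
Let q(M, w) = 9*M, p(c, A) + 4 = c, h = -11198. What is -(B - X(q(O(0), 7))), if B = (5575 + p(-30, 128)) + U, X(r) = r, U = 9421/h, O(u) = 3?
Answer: -61736351/11198 ≈ -5513.2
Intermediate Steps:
p(c, A) = -4 + c
U = -9421/11198 (U = 9421/(-11198) = 9421*(-1/11198) = -9421/11198 ≈ -0.84131)
B = 62038697/11198 (B = (5575 + (-4 - 30)) - 9421/11198 = (5575 - 34) - 9421/11198 = 5541 - 9421/11198 = 62038697/11198 ≈ 5540.2)
-(B - X(q(O(0), 7))) = -(62038697/11198 - 9*3) = -(62038697/11198 - 1*27) = -(62038697/11198 - 27) = -1*61736351/11198 = -61736351/11198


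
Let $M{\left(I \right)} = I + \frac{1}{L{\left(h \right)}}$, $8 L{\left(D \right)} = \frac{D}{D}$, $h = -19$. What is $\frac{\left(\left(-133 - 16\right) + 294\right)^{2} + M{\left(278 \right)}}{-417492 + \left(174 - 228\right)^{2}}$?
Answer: $- \frac{21311}{414576} \approx -0.051404$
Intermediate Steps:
$L{\left(D \right)} = \frac{1}{8}$ ($L{\left(D \right)} = \frac{D \frac{1}{D}}{8} = \frac{1}{8} \cdot 1 = \frac{1}{8}$)
$M{\left(I \right)} = 8 + I$ ($M{\left(I \right)} = I + \frac{1}{\frac{1}{8}} = I + 8 = 8 + I$)
$\frac{\left(\left(-133 - 16\right) + 294\right)^{2} + M{\left(278 \right)}}{-417492 + \left(174 - 228\right)^{2}} = \frac{\left(\left(-133 - 16\right) + 294\right)^{2} + \left(8 + 278\right)}{-417492 + \left(174 - 228\right)^{2}} = \frac{\left(\left(-133 - 16\right) + 294\right)^{2} + 286}{-417492 + \left(-54\right)^{2}} = \frac{\left(-149 + 294\right)^{2} + 286}{-417492 + 2916} = \frac{145^{2} + 286}{-414576} = \left(21025 + 286\right) \left(- \frac{1}{414576}\right) = 21311 \left(- \frac{1}{414576}\right) = - \frac{21311}{414576}$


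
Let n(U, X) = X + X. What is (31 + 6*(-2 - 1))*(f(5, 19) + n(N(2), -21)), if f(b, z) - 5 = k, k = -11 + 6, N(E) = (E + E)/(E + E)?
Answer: -546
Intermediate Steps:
N(E) = 1 (N(E) = (2*E)/((2*E)) = (2*E)*(1/(2*E)) = 1)
k = -5
f(b, z) = 0 (f(b, z) = 5 - 5 = 0)
n(U, X) = 2*X
(31 + 6*(-2 - 1))*(f(5, 19) + n(N(2), -21)) = (31 + 6*(-2 - 1))*(0 + 2*(-21)) = (31 + 6*(-3))*(0 - 42) = (31 - 18)*(-42) = 13*(-42) = -546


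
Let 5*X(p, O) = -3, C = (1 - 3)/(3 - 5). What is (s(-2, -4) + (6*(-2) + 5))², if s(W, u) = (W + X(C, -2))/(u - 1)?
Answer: 26244/625 ≈ 41.990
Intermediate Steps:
C = 1 (C = -2/(-2) = -2*(-½) = 1)
X(p, O) = -⅗ (X(p, O) = (⅕)*(-3) = -⅗)
s(W, u) = (-⅗ + W)/(-1 + u) (s(W, u) = (W - ⅗)/(u - 1) = (-⅗ + W)/(-1 + u))
(s(-2, -4) + (6*(-2) + 5))² = ((-⅗ - 2)/(-1 - 4) + (6*(-2) + 5))² = (-13/5/(-5) + (-12 + 5))² = (-⅕*(-13/5) - 7)² = (13/25 - 7)² = (-162/25)² = 26244/625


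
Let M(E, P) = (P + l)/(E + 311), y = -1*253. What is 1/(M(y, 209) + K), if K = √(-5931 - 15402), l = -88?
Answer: 7018/71778853 - 3364*I*√21333/71778853 ≈ 9.7773e-5 - 0.0068452*I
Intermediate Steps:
y = -253
K = I*√21333 (K = √(-21333) = I*√21333 ≈ 146.06*I)
M(E, P) = (-88 + P)/(311 + E) (M(E, P) = (P - 88)/(E + 311) = (-88 + P)/(311 + E))
1/(M(y, 209) + K) = 1/((-88 + 209)/(311 - 253) + I*√21333) = 1/(121/58 + I*√21333)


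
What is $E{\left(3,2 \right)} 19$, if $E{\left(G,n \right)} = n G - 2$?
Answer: $76$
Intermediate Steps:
$E{\left(G,n \right)} = -2 + G n$ ($E{\left(G,n \right)} = G n - 2 = -2 + G n$)
$E{\left(3,2 \right)} 19 = \left(-2 + 3 \cdot 2\right) 19 = \left(-2 + 6\right) 19 = 4 \cdot 19 = 76$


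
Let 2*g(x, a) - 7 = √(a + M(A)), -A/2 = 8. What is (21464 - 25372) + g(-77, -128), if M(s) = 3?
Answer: -7809/2 + 5*I*√5/2 ≈ -3904.5 + 5.5902*I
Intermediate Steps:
A = -16 (A = -2*8 = -16)
g(x, a) = 7/2 + √(3 + a)/2 (g(x, a) = 7/2 + √(a + 3)/2 = 7/2 + √(3 + a)/2)
(21464 - 25372) + g(-77, -128) = (21464 - 25372) + (7/2 + √(3 - 128)/2) = -3908 + (7/2 + √(-125)/2) = -3908 + (7/2 + (5*I*√5)/2) = -3908 + (7/2 + 5*I*√5/2) = -7809/2 + 5*I*√5/2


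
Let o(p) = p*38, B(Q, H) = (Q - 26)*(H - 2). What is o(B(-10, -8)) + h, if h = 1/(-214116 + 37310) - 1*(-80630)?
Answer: 16674573859/176806 ≈ 94310.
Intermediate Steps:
B(Q, H) = (-26 + Q)*(-2 + H)
h = 14255867779/176806 (h = 1/(-176806) + 80630 = -1/176806 + 80630 = 14255867779/176806 ≈ 80630.)
o(p) = 38*p
o(B(-10, -8)) + h = 38*(52 - 26*(-8) - 2*(-10) - 8*(-10)) + 14255867779/176806 = 38*(52 + 208 + 20 + 80) + 14255867779/176806 = 38*360 + 14255867779/176806 = 13680 + 14255867779/176806 = 16674573859/176806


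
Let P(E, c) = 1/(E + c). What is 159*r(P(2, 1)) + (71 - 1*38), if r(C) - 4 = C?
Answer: 722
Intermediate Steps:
r(C) = 4 + C
159*r(P(2, 1)) + (71 - 1*38) = 159*(4 + 1/(2 + 1)) + (71 - 1*38) = 159*(4 + 1/3) + (71 - 38) = 159*(4 + ⅓) + 33 = 159*(13/3) + 33 = 689 + 33 = 722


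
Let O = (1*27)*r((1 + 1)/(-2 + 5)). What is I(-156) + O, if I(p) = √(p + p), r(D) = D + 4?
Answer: 126 + 2*I*√78 ≈ 126.0 + 17.664*I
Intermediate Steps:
r(D) = 4 + D
I(p) = √2*√p (I(p) = √(2*p) = √2*√p)
O = 126 (O = (1*27)*(4 + (1 + 1)/(-2 + 5)) = 27*(4 + 2/3) = 27*(4 + 2*(⅓)) = 27*(4 + ⅔) = 27*(14/3) = 126)
I(-156) + O = √2*√(-156) + 126 = √2*(2*I*√39) + 126 = 2*I*√78 + 126 = 126 + 2*I*√78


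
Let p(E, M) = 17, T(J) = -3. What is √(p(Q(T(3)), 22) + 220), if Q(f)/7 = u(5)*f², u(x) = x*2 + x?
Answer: √237 ≈ 15.395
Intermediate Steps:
u(x) = 3*x (u(x) = 2*x + x = 3*x)
Q(f) = 105*f² (Q(f) = 7*((3*5)*f²) = 7*(15*f²) = 105*f²)
√(p(Q(T(3)), 22) + 220) = √(17 + 220) = √237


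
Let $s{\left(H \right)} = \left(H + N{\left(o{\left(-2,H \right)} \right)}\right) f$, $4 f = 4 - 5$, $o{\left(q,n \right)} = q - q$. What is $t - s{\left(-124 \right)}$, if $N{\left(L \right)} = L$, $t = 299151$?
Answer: $299120$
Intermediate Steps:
$o{\left(q,n \right)} = 0$
$f = - \frac{1}{4}$ ($f = \frac{4 - 5}{4} = \frac{1}{4} \left(-1\right) = - \frac{1}{4} \approx -0.25$)
$s{\left(H \right)} = - \frac{H}{4}$ ($s{\left(H \right)} = \left(H + 0\right) \left(- \frac{1}{4}\right) = H \left(- \frac{1}{4}\right) = - \frac{H}{4}$)
$t - s{\left(-124 \right)} = 299151 - \left(- \frac{1}{4}\right) \left(-124\right) = 299151 - 31 = 299120$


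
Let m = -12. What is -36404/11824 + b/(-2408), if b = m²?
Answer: -2792609/889756 ≈ -3.1386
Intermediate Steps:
b = 144 (b = (-12)² = 144)
-36404/11824 + b/(-2408) = -36404/11824 + 144/(-2408) = -36404*1/11824 + 144*(-1/2408) = -9101/2956 - 18/301 = -2792609/889756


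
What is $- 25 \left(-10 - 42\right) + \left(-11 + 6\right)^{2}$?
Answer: $1325$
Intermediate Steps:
$- 25 \left(-10 - 42\right) + \left(-11 + 6\right)^{2} = - 25 \left(-10 - 42\right) + \left(-5\right)^{2} = \left(-25\right) \left(-52\right) + 25 = 1300 + 25 = 1325$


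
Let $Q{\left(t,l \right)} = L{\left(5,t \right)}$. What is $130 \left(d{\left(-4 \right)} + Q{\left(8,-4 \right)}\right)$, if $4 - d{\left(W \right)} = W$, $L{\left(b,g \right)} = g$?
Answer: $2080$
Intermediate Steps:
$Q{\left(t,l \right)} = t$
$d{\left(W \right)} = 4 - W$
$130 \left(d{\left(-4 \right)} + Q{\left(8,-4 \right)}\right) = 130 \left(\left(4 - -4\right) + 8\right) = 130 \left(\left(4 + 4\right) + 8\right) = 130 \left(8 + 8\right) = 130 \cdot 16 = 2080$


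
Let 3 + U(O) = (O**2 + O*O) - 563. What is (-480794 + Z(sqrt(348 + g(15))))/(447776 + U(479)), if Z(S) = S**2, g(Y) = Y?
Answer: -480431/906092 ≈ -0.53022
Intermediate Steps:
U(O) = -566 + 2*O**2 (U(O) = -3 + ((O**2 + O*O) - 563) = -3 + ((O**2 + O**2) - 563) = -3 + (2*O**2 - 563) = -3 + (-563 + 2*O**2) = -566 + 2*O**2)
(-480794 + Z(sqrt(348 + g(15))))/(447776 + U(479)) = (-480794 + (sqrt(348 + 15))**2)/(447776 + (-566 + 2*479**2)) = (-480794 + (sqrt(363))**2)/(447776 + (-566 + 2*229441)) = (-480794 + (11*sqrt(3))**2)/(447776 + (-566 + 458882)) = (-480794 + 363)/(447776 + 458316) = -480431/906092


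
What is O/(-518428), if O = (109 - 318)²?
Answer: -43681/518428 ≈ -0.084257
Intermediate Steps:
O = 43681 (O = (-209)² = 43681)
O/(-518428) = 43681/(-518428) = 43681*(-1/518428) = -43681/518428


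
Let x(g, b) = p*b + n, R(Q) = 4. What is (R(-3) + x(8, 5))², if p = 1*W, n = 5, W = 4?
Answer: 841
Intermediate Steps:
p = 4 (p = 1*4 = 4)
x(g, b) = 5 + 4*b (x(g, b) = 4*b + 5 = 5 + 4*b)
(R(-3) + x(8, 5))² = (4 + (5 + 4*5))² = (4 + (5 + 20))² = (4 + 25)² = 29² = 841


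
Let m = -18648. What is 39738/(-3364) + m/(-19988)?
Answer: -91443909/8404954 ≈ -10.880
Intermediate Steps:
39738/(-3364) + m/(-19988) = 39738/(-3364) - 18648/(-19988) = 39738*(-1/3364) - 18648*(-1/19988) = -19869/1682 + 4662/4997 = -91443909/8404954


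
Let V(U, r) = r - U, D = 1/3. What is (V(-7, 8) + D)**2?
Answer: 2116/9 ≈ 235.11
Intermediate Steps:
D = 1/3 ≈ 0.33333
(V(-7, 8) + D)**2 = ((8 - 1*(-7)) + 1/3)**2 = ((8 + 7) + 1/3)**2 = (15 + 1/3)**2 = (46/3)**2 = 2116/9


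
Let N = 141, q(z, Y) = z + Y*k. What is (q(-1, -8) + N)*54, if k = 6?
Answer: 4968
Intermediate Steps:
q(z, Y) = z + 6*Y (q(z, Y) = z + Y*6 = z + 6*Y)
(q(-1, -8) + N)*54 = ((-1 + 6*(-8)) + 141)*54 = ((-1 - 48) + 141)*54 = (-49 + 141)*54 = 92*54 = 4968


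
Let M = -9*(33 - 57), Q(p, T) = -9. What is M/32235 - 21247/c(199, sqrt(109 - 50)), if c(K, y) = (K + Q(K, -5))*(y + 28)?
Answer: -638245442/148012375 + 21247*sqrt(59)/137750 ≈ -3.1273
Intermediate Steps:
c(K, y) = (-9 + K)*(28 + y) (c(K, y) = (K - 9)*(y + 28) = (-9 + K)*(28 + y))
M = 216 (M = -9*(-24) = 216)
M/32235 - 21247/c(199, sqrt(109 - 50)) = 216/32235 - 21247/(-252 - 9*sqrt(109 - 50) + 28*199 + 199*sqrt(109 - 50)) = 216*(1/32235) - 21247/(-252 - 9*sqrt(59) + 5572 + 199*sqrt(59)) = 72/10745 - 21247/(5320 + 190*sqrt(59))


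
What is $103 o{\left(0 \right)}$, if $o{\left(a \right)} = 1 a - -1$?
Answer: $103$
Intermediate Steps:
$o{\left(a \right)} = 1 + a$ ($o{\left(a \right)} = a + 1 = 1 + a$)
$103 o{\left(0 \right)} = 103 \left(1 + 0\right) = 103 \cdot 1 = 103$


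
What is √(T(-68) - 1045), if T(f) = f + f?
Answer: I*√1181 ≈ 34.366*I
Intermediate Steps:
T(f) = 2*f
√(T(-68) - 1045) = √(2*(-68) - 1045) = √(-136 - 1045) = √(-1181) = I*√1181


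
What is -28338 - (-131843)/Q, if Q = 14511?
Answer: -411080875/14511 ≈ -28329.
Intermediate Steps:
-28338 - (-131843)/Q = -28338 - (-131843)/14511 = -28338 - 1*(-131843/14511) = -28338 + 131843/14511 = -411080875/14511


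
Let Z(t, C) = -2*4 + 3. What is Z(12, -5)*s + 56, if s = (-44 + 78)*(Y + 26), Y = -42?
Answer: 2776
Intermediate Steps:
Z(t, C) = -5 (Z(t, C) = -8 + 3 = -5)
s = -544 (s = (-44 + 78)*(-42 + 26) = 34*(-16) = -544)
Z(12, -5)*s + 56 = -5*(-544) + 56 = 2720 + 56 = 2776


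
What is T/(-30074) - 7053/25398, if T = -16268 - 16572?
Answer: 103659733/127303242 ≈ 0.81427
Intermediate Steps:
T = -32840
T/(-30074) - 7053/25398 = -32840/(-30074) - 7053/25398 = -32840*(-1/30074) - 7053*1/25398 = 16420/15037 - 2351/8466 = 103659733/127303242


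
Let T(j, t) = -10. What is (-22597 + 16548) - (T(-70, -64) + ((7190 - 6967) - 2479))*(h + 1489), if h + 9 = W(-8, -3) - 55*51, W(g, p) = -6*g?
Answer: -2899731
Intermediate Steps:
h = -2766 (h = -9 + (-6*(-8) - 55*51) = -9 + (48 - 2805) = -9 - 2757 = -2766)
(-22597 + 16548) - (T(-70, -64) + ((7190 - 6967) - 2479))*(h + 1489) = (-22597 + 16548) - (-10 + ((7190 - 6967) - 2479))*(-2766 + 1489) = -6049 - (-10 + (223 - 2479))*(-1277) = -6049 - (-10 - 2256)*(-1277) = -6049 - (-2266)*(-1277) = -6049 - 1*2893682 = -6049 - 2893682 = -2899731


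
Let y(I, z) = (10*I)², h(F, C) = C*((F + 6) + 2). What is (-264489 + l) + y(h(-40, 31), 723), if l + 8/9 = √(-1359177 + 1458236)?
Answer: 883277191/9 + √99059 ≈ 9.8142e+7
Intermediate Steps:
h(F, C) = C*(8 + F) (h(F, C) = C*((6 + F) + 2) = C*(8 + F))
y(I, z) = 100*I²
l = -8/9 + √99059 (l = -8/9 + √(-1359177 + 1458236) = -8/9 + √99059 ≈ 313.85)
(-264489 + l) + y(h(-40, 31), 723) = (-264489 + (-8/9 + √99059)) + 100*(31*(8 - 40))² = (-2380409/9 + √99059) + 100*(31*(-32))² = (-2380409/9 + √99059) + 100*(-992)² = (-2380409/9 + √99059) + 100*984064 = (-2380409/9 + √99059) + 98406400 = 883277191/9 + √99059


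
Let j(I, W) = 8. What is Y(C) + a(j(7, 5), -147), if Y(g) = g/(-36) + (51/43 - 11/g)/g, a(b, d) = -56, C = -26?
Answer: -14477521/261612 ≈ -55.340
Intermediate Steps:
Y(g) = -g/36 + (51/43 - 11/g)/g (Y(g) = g*(-1/36) + (51*(1/43) - 11/g)/g = -g/36 + (51/43 - 11/g)/g)
Y(C) + a(j(7, 5), -147) = (-11/(-26)² - 1/36*(-26) + (51/43)/(-26)) - 56 = (-11*1/676 + 13/18 + (51/43)*(-1/26)) - 56 = (-11/676 + 13/18 - 51/1118) - 56 = 172751/261612 - 56 = -14477521/261612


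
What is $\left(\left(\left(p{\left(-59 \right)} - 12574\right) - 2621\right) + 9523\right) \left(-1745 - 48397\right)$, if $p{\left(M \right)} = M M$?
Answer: $109861122$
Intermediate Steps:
$p{\left(M \right)} = M^{2}$
$\left(\left(\left(p{\left(-59 \right)} - 12574\right) - 2621\right) + 9523\right) \left(-1745 - 48397\right) = \left(\left(\left(\left(-59\right)^{2} - 12574\right) - 2621\right) + 9523\right) \left(-1745 - 48397\right) = \left(\left(\left(3481 - 12574\right) - 2621\right) + 9523\right) \left(-50142\right) = \left(\left(-9093 - 2621\right) + 9523\right) \left(-50142\right) = \left(-11714 + 9523\right) \left(-50142\right) = \left(-2191\right) \left(-50142\right) = 109861122$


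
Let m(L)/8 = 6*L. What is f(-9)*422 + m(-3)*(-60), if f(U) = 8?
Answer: 12016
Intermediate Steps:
m(L) = 48*L (m(L) = 8*(6*L) = 48*L)
f(-9)*422 + m(-3)*(-60) = 8*422 + (48*(-3))*(-60) = 3376 - 144*(-60) = 3376 + 8640 = 12016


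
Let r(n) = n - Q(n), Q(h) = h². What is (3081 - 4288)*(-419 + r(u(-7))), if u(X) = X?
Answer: 573325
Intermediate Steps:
r(n) = n - n²
(3081 - 4288)*(-419 + r(u(-7))) = (3081 - 4288)*(-419 - 7*(1 - 1*(-7))) = -1207*(-419 - 7*(1 + 7)) = -1207*(-419 - 7*8) = -1207*(-419 - 56) = -1207*(-475) = 573325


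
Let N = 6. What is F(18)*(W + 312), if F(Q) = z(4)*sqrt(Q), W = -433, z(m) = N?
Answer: -2178*sqrt(2) ≈ -3080.2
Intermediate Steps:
z(m) = 6
F(Q) = 6*sqrt(Q)
F(18)*(W + 312) = (6*sqrt(18))*(-433 + 312) = (6*(3*sqrt(2)))*(-121) = (18*sqrt(2))*(-121) = -2178*sqrt(2)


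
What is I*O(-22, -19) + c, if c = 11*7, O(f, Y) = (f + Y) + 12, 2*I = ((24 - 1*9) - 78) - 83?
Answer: 2194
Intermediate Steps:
I = -73 (I = (((24 - 1*9) - 78) - 83)/2 = (((24 - 9) - 78) - 83)/2 = ((15 - 78) - 83)/2 = (-63 - 83)/2 = (½)*(-146) = -73)
O(f, Y) = 12 + Y + f (O(f, Y) = (Y + f) + 12 = 12 + Y + f)
c = 77
I*O(-22, -19) + c = -73*(12 - 19 - 22) + 77 = -73*(-29) + 77 = 2117 + 77 = 2194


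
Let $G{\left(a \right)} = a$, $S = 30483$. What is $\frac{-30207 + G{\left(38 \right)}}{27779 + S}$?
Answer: $- \frac{30169}{58262} \approx -0.51782$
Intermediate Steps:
$\frac{-30207 + G{\left(38 \right)}}{27779 + S} = \frac{-30207 + 38}{27779 + 30483} = - \frac{30169}{58262}$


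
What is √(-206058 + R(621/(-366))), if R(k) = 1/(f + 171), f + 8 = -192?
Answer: I*√173294807/29 ≈ 453.94*I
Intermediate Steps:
f = -200 (f = -8 - 192 = -200)
R(k) = -1/29 (R(k) = 1/(-200 + 171) = 1/(-29) = -1/29)
√(-206058 + R(621/(-366))) = √(-206058 - 1/29) = √(-5975683/29) = I*√173294807/29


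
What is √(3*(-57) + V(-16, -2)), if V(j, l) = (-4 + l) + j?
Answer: I*√193 ≈ 13.892*I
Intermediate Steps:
V(j, l) = -4 + j + l
√(3*(-57) + V(-16, -2)) = √(3*(-57) + (-4 - 16 - 2)) = √(-171 - 22) = √(-193) = I*√193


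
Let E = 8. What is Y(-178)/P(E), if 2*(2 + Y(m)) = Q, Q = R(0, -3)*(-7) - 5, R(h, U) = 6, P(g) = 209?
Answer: -51/418 ≈ -0.12201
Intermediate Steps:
Q = -47 (Q = 6*(-7) - 5 = -42 - 5 = -47)
Y(m) = -51/2 (Y(m) = -2 + (½)*(-47) = -2 - 47/2 = -51/2)
Y(-178)/P(E) = -51/2/209 = -51/2*1/209 = -51/418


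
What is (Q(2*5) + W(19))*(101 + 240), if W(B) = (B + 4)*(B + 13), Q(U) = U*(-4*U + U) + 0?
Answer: 148676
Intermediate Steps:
Q(U) = -3*U**2 (Q(U) = U*(-3*U) + 0 = -3*U**2 + 0 = -3*U**2)
W(B) = (4 + B)*(13 + B)
(Q(2*5) + W(19))*(101 + 240) = (-3*(2*5)**2 + (52 + 19**2 + 17*19))*(101 + 240) = (-3*10**2 + (52 + 361 + 323))*341 = (-3*100 + 736)*341 = (-300 + 736)*341 = 436*341 = 148676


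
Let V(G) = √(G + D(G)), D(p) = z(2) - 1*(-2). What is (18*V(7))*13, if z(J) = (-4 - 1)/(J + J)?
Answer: 117*√31 ≈ 651.43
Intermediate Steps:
z(J) = -5/(2*J) (z(J) = -5*1/(2*J) = -5/(2*J))
D(p) = ¾ (D(p) = -5/2/2 - 1*(-2) = -5/2*½ + 2 = -5/4 + 2 = ¾)
V(G) = √(¾ + G) (V(G) = √(G + ¾) = √(¾ + G))
(18*V(7))*13 = (18*(√(3 + 4*7)/2))*13 = (18*(√(3 + 28)/2))*13 = (18*(√31/2))*13 = (9*√31)*13 = 117*√31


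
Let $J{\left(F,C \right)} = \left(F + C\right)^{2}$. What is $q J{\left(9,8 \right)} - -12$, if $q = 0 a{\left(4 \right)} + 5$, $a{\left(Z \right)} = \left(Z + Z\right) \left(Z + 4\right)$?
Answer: $1457$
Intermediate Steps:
$a{\left(Z \right)} = 2 Z \left(4 + Z\right)$
$J{\left(F,C \right)} = \left(C + F\right)^{2}$
$q = 5$ ($q = 0 \cdot 2 \cdot 4 \left(4 + 4\right) + 5 = 0 \cdot 2 \cdot 4 \cdot 8 + 5 = 0 \cdot 64 + 5 = 0 + 5 = 5$)
$q J{\left(9,8 \right)} - -12 = 5 \left(8 + 9\right)^{2} - -12 = 5 \cdot 17^{2} + 12 = 5 \cdot 289 + 12 = 1445 + 12 = 1457$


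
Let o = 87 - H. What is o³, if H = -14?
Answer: 1030301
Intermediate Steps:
o = 101 (o = 87 - 1*(-14) = 87 + 14 = 101)
o³ = 101³ = 1030301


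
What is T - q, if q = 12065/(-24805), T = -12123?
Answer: -60139790/4961 ≈ -12123.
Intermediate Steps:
q = -2413/4961 (q = 12065*(-1/24805) = -2413/4961 ≈ -0.48639)
T - q = -12123 - 1*(-2413/4961) = -12123 + 2413/4961 = -60139790/4961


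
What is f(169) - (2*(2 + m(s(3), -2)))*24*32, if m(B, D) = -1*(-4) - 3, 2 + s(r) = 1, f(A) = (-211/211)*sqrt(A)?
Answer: -4621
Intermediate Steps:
f(A) = -sqrt(A) (f(A) = (-211*1/211)*sqrt(A) = -sqrt(A))
s(r) = -1 (s(r) = -2 + 1 = -1)
m(B, D) = 1 (m(B, D) = 4 - 3 = 1)
f(169) - (2*(2 + m(s(3), -2)))*24*32 = -sqrt(169) - (2*(2 + 1))*24*32 = -1*13 - (2*3)*24*32 = -13 - 6*24*32 = -13 - 144*32 = -13 - 1*4608 = -13 - 4608 = -4621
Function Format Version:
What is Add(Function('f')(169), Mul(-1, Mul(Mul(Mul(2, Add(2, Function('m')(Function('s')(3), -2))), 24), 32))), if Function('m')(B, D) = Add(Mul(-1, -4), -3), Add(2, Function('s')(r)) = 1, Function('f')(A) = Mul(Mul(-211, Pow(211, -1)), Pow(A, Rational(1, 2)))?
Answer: -4621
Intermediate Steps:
Function('f')(A) = Mul(-1, Pow(A, Rational(1, 2))) (Function('f')(A) = Mul(Mul(-211, Rational(1, 211)), Pow(A, Rational(1, 2))) = Mul(-1, Pow(A, Rational(1, 2))))
Function('s')(r) = -1 (Function('s')(r) = Add(-2, 1) = -1)
Function('m')(B, D) = 1 (Function('m')(B, D) = Add(4, -3) = 1)
Add(Function('f')(169), Mul(-1, Mul(Mul(Mul(2, Add(2, Function('m')(Function('s')(3), -2))), 24), 32))) = Add(Mul(-1, Pow(169, Rational(1, 2))), Mul(-1, Mul(Mul(Mul(2, Add(2, 1)), 24), 32))) = Add(Mul(-1, 13), Mul(-1, Mul(Mul(Mul(2, 3), 24), 32))) = Add(-13, Mul(-1, Mul(Mul(6, 24), 32))) = Add(-13, Mul(-1, Mul(144, 32))) = Add(-13, Mul(-1, 4608)) = Add(-13, -4608) = -4621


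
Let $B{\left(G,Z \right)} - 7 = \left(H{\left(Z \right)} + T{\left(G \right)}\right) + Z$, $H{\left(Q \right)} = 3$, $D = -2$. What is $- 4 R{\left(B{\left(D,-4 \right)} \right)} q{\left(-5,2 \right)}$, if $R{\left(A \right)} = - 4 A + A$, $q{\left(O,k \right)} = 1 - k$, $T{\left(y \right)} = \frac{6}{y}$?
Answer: $-36$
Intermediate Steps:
$B{\left(G,Z \right)} = 10 + Z + \frac{6}{G}$ ($B{\left(G,Z \right)} = 7 + \left(\left(3 + \frac{6}{G}\right) + Z\right) = 7 + \left(3 + Z + \frac{6}{G}\right) = 10 + Z + \frac{6}{G}$)
$R{\left(A \right)} = - 3 A$
$- 4 R{\left(B{\left(D,-4 \right)} \right)} q{\left(-5,2 \right)} = - 4 \left(- 3 \left(10 - 4 + \frac{6}{-2}\right)\right) \left(1 - 2\right) = - 4 \left(- 3 \left(10 - 4 + 6 \left(- \frac{1}{2}\right)\right)\right) \left(1 - 2\right) = - 4 \left(- 3 \left(10 - 4 - 3\right)\right) \left(-1\right) = - 4 \left(\left(-3\right) 3\right) \left(-1\right) = \left(-4\right) \left(-9\right) \left(-1\right) = 36 \left(-1\right) = -36$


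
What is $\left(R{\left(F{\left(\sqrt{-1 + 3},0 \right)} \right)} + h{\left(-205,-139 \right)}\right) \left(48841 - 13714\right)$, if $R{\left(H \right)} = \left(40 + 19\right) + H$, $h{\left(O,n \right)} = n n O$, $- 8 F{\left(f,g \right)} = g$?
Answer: $-139129124742$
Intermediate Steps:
$F{\left(f,g \right)} = - \frac{g}{8}$
$h{\left(O,n \right)} = O n^{2}$ ($h{\left(O,n \right)} = n^{2} O = O n^{2}$)
$R{\left(H \right)} = 59 + H$
$\left(R{\left(F{\left(\sqrt{-1 + 3},0 \right)} \right)} + h{\left(-205,-139 \right)}\right) \left(48841 - 13714\right) = \left(\left(59 - 0\right) - 205 \left(-139\right)^{2}\right) \left(48841 - 13714\right) = \left(\left(59 + 0\right) - 3960805\right) 35127 = \left(59 - 3960805\right) 35127 = \left(-3960746\right) 35127 = -139129124742$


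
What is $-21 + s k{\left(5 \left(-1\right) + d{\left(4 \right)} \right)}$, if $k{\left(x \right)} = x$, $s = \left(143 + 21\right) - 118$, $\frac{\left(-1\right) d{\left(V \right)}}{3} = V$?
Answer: $-803$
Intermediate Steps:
$d{\left(V \right)} = - 3 V$
$s = 46$ ($s = 164 - 118 = 46$)
$-21 + s k{\left(5 \left(-1\right) + d{\left(4 \right)} \right)} = -21 + 46 \left(5 \left(-1\right) - 12\right) = -21 + 46 \left(-5 - 12\right) = -21 + 46 \left(-17\right) = -21 - 782 = -803$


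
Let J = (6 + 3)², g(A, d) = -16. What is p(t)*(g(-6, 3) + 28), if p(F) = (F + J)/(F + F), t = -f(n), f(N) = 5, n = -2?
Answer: -456/5 ≈ -91.200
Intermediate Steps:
J = 81 (J = 9² = 81)
t = -5 (t = -1*5 = -5)
p(F) = (81 + F)/(2*F) (p(F) = (F + 81)/(F + F) = (81 + F)/((2*F)) = (81 + F)*(1/(2*F)) = (81 + F)/(2*F))
p(t)*(g(-6, 3) + 28) = ((½)*(81 - 5)/(-5))*(-16 + 28) = ((½)*(-⅕)*76)*12 = -38/5*12 = -456/5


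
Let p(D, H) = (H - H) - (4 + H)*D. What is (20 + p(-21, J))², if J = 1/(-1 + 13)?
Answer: 178929/16 ≈ 11183.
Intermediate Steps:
J = 1/12 ≈ 0.083333
p(D, H) = -D*(4 + H) (p(D, H) = 0 - D*(4 + H) = -D*(4 + H))
(20 + p(-21, J))² = (20 - 1*(-21)*(4 + 1/12))² = (20 - 1*(-21)*49/12)² = (20 + 343/4)² = (423/4)² = 178929/16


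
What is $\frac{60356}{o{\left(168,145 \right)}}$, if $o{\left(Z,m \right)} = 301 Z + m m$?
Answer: $\frac{60356}{71593} \approx 0.84304$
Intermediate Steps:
$o{\left(Z,m \right)} = m^{2} + 301 Z$ ($o{\left(Z,m \right)} = 301 Z + m^{2} = m^{2} + 301 Z$)
$\frac{60356}{o{\left(168,145 \right)}} = \frac{60356}{145^{2} + 301 \cdot 168} = \frac{60356}{21025 + 50568} = \frac{60356}{71593}$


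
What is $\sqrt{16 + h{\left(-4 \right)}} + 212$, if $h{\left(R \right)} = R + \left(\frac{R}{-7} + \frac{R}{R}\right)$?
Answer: $212 + \frac{\sqrt{665}}{7} \approx 215.68$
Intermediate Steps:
$h{\left(R \right)} = 1 + \frac{6 R}{7}$ ($h{\left(R \right)} = R + \left(R \left(- \frac{1}{7}\right) + 1\right) = R - \left(-1 + \frac{R}{7}\right) = 1 + \frac{6 R}{7}$)
$\sqrt{16 + h{\left(-4 \right)}} + 212 = \sqrt{16 + \left(1 + \frac{6}{7} \left(-4\right)\right)} + 212 = \sqrt{16 + \left(1 - \frac{24}{7}\right)} + 212 = \sqrt{16 - \frac{17}{7}} + 212 = \sqrt{\frac{95}{7}} + 212 = \frac{\sqrt{665}}{7} + 212 = 212 + \frac{\sqrt{665}}{7}$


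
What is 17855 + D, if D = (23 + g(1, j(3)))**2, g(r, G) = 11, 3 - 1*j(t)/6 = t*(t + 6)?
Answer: 19011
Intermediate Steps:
j(t) = 18 - 6*t*(6 + t) (j(t) = 18 - 6*t*(t + 6) = 18 - 6*t*(6 + t))
D = 1156 (D = (23 + 11)**2 = 34**2 = 1156)
17855 + D = 17855 + 1156 = 19011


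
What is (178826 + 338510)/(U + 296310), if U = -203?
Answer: 517336/296107 ≈ 1.7471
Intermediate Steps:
(178826 + 338510)/(U + 296310) = (178826 + 338510)/(-203 + 296310) = 517336/296107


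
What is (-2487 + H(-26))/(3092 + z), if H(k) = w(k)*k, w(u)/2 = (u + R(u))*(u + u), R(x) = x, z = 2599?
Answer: -143095/5691 ≈ -25.144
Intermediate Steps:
w(u) = 8*u² (w(u) = 2*((u + u)*(u + u)) = 2*((2*u)*(2*u)) = 2*(4*u²) = 8*u²)
H(k) = 8*k³ (H(k) = (8*k²)*k = 8*k³)
(-2487 + H(-26))/(3092 + z) = (-2487 + 8*(-26)³)/(3092 + 2599) = (-2487 + 8*(-17576))/5691 = (-2487 - 140608)*(1/5691) = -143095*1/5691 = -143095/5691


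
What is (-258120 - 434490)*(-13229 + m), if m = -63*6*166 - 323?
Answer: 52846143000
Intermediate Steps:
m = -63071 (m = -378*166 - 323 = -62748 - 323 = -63071)
(-258120 - 434490)*(-13229 + m) = (-258120 - 434490)*(-13229 - 63071) = -692610*(-76300) = 52846143000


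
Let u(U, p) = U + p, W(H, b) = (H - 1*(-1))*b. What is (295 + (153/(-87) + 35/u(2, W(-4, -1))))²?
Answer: 75811849/841 ≈ 90145.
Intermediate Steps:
W(H, b) = b*(1 + H) (W(H, b) = (H + 1)*b = (1 + H)*b = b*(1 + H))
(295 + (153/(-87) + 35/u(2, W(-4, -1))))² = (295 + (153/(-87) + 35/(2 - (1 - 4))))² = (295 + (153*(-1/87) + 35/(2 - 1*(-3))))² = (295 + (-51/29 + 35/(2 + 3)))² = (295 + (-51/29 + 35/5))² = (295 + (-51/29 + 35*(⅕)))² = (295 + (-51/29 + 7))² = (295 + 152/29)² = (8707/29)² = 75811849/841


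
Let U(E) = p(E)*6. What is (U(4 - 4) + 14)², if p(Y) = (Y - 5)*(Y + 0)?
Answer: 196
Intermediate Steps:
p(Y) = Y*(-5 + Y) (p(Y) = (-5 + Y)*Y = Y*(-5 + Y))
U(E) = 6*E*(-5 + E) (U(E) = (E*(-5 + E))*6 = 6*E*(-5 + E))
(U(4 - 4) + 14)² = (6*(4 - 4)*(-5 + (4 - 4)) + 14)² = (6*0*(-5 + 0) + 14)² = (6*0*(-5) + 14)² = (0 + 14)² = 14² = 196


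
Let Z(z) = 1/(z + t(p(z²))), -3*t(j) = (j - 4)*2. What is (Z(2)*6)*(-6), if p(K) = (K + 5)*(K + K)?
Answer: 54/65 ≈ 0.83077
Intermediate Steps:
p(K) = 2*K*(5 + K) (p(K) = (5 + K)*(2*K) = 2*K*(5 + K))
t(j) = 8/3 - 2*j/3 (t(j) = -(j - 4)*2/3 = -(-4 + j)*2/3 = -(-8 + 2*j)/3 = 8/3 - 2*j/3)
Z(z) = 1/(8/3 + z - 4*z²*(5 + z²)/3) (Z(z) = 1/(z + (8/3 - 4*z²*(5 + z²)/3)) = 1/(8/3 + z - 4*z²*(5 + z²)/3))
(Z(2)*6)*(-6) = ((3/(8 + 3*2 - 4*2²*(5 + 2²)))*6)*(-6) = ((3/(8 + 6 - 4*4*(5 + 4)))*6)*(-6) = ((3/(8 + 6 - 4*4*9))*6)*(-6) = ((3/(8 + 6 - 144))*6)*(-6) = ((3/(-130))*6)*(-6) = ((3*(-1/130))*6)*(-6) = -3/130*6*(-6) = -9/65*(-6) = 54/65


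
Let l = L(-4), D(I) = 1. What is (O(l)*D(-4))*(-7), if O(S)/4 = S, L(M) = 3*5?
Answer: -420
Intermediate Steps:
L(M) = 15
l = 15
O(S) = 4*S
(O(l)*D(-4))*(-7) = ((4*15)*1)*(-7) = (60*1)*(-7) = 60*(-7) = -420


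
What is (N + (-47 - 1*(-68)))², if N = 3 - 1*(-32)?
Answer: 3136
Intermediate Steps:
N = 35 (N = 3 + 32 = 35)
(N + (-47 - 1*(-68)))² = (35 + (-47 - 1*(-68)))² = (35 + (-47 + 68))² = (35 + 21)² = 56² = 3136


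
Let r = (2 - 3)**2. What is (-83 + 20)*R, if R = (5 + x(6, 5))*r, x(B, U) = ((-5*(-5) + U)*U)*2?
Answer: -19215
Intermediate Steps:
x(B, U) = 2*U*(25 + U) (x(B, U) = ((25 + U)*U)*2 = (U*(25 + U))*2 = 2*U*(25 + U))
r = 1 (r = (-1)**2 = 1)
R = 305 (R = (5 + 2*5*(25 + 5))*1 = (5 + 2*5*30)*1 = (5 + 300)*1 = 305*1 = 305)
(-83 + 20)*R = (-83 + 20)*305 = -63*305 = -19215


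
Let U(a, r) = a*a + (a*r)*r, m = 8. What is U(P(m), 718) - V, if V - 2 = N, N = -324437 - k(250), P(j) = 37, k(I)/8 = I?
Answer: 19402192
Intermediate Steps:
k(I) = 8*I
U(a, r) = a**2 + a*r**2
N = -326437 (N = -324437 - 8*250 = -324437 - 1*2000 = -324437 - 2000 = -326437)
V = -326435 (V = 2 - 326437 = -326435)
U(P(m), 718) - V = 37*(37 + 718**2) - 1*(-326435) = 37*(37 + 515524) + 326435 = 37*515561 + 326435 = 19075757 + 326435 = 19402192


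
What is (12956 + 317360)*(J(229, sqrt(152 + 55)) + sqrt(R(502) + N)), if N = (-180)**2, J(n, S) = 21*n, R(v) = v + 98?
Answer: 1588489644 + 3303160*sqrt(330) ≈ 1.6485e+9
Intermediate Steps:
R(v) = 98 + v
N = 32400
(12956 + 317360)*(J(229, sqrt(152 + 55)) + sqrt(R(502) + N)) = (12956 + 317360)*(21*229 + sqrt((98 + 502) + 32400)) = 330316*(4809 + sqrt(600 + 32400)) = 330316*(4809 + sqrt(33000)) = 330316*(4809 + 10*sqrt(330)) = 1588489644 + 3303160*sqrt(330)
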